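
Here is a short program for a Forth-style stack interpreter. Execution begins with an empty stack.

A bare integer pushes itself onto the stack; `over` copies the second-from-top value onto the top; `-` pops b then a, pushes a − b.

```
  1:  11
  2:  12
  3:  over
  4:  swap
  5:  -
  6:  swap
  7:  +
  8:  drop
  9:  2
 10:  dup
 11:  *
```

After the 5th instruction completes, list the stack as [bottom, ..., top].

11   → [11]
12   → [11, 12]
over → [11, 12, 11]
swap → [11, 11, 12]
-    → [11, -1]

[11, -1]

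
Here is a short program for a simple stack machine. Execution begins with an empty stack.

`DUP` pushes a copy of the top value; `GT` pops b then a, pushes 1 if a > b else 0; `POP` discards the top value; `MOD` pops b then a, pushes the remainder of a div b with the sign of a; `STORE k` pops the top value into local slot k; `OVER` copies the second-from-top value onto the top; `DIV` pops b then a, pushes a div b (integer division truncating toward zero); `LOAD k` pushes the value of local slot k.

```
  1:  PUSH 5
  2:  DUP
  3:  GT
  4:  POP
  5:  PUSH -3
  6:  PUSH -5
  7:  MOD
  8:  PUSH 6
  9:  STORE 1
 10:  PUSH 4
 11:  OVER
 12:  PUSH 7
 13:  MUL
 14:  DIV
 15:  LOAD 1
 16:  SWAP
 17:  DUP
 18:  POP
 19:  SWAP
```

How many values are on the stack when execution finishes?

PUSH 5  -> [5]
DUP     -> [5, 5]
GT      -> [0]
POP     -> []
PUSH -3 -> [-3]
PUSH -5 -> [-3, -5]
MOD     -> [-3]
PUSH 6  -> [-3, 6]
STORE 1 -> [-3]
PUSH 4  -> [-3, 4]
OVER    -> [-3, 4, -3]
PUSH 7  -> [-3, 4, -3, 7]
MUL     -> [-3, 4, -21]
DIV     -> [-3, 0]
LOAD 1  -> [-3, 0, 6]
SWAP    -> [-3, 6, 0]
DUP     -> [-3, 6, 0, 0]
POP     -> [-3, 6, 0]
SWAP    -> [-3, 0, 6]

3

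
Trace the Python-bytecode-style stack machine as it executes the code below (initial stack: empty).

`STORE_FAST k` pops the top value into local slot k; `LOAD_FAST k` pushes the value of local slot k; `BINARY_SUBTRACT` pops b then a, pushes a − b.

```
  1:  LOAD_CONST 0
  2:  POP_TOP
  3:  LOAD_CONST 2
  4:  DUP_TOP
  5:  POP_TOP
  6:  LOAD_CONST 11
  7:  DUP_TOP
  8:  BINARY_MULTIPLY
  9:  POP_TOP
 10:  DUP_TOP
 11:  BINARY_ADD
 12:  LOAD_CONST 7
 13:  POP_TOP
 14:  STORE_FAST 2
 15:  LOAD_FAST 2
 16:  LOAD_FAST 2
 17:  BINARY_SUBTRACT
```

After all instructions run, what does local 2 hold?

4

LOAD_CONST 0    → 0
POP_TOP         → (empty)
LOAD_CONST 2    → 2
DUP_TOP         → 2 2
POP_TOP         → 2
LOAD_CONST 11   → 2 11
DUP_TOP         → 2 11 11
BINARY_MULTIPLY → 2 121
POP_TOP         → 2
DUP_TOP         → 2 2
BINARY_ADD      → 4
LOAD_CONST 7    → 4 7
POP_TOP         → 4
STORE_FAST 2    → (empty)
LOAD_FAST 2     → 4
LOAD_FAST 2     → 4 4
BINARY_SUBTRACT → 0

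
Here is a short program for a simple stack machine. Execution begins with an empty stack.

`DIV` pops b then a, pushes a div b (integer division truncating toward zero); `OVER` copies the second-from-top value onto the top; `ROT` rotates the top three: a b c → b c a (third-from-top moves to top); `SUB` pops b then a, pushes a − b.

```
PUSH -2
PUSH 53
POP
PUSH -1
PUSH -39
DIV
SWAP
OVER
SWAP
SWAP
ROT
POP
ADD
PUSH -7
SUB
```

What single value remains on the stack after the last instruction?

PUSH -2   -2
PUSH 53   -2 53
POP       -2
PUSH -1   -2 -1
PUSH -39  -2 -1 -39
DIV       -2 0
SWAP      0 -2
OVER      0 -2 0
SWAP      0 0 -2
SWAP      0 -2 0
ROT       -2 0 0
POP       -2 0
ADD       -2
PUSH -7   -2 -7
SUB       5

5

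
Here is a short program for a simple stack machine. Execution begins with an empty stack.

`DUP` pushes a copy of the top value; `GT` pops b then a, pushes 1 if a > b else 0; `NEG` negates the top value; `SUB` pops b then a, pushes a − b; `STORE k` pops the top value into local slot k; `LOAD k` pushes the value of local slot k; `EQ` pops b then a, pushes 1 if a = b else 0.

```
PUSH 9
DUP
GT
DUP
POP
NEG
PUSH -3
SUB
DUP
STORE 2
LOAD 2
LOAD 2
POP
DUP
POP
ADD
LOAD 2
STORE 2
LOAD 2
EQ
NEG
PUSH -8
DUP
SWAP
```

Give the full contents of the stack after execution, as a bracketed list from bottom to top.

PUSH 9  → 9
DUP     → 9 9
GT      → 0
DUP     → 0 0
POP     → 0
NEG     → 0
PUSH -3 → 0 -3
SUB     → 3
DUP     → 3 3
STORE 2 → 3
LOAD 2  → 3 3
LOAD 2  → 3 3 3
POP     → 3 3
DUP     → 3 3 3
POP     → 3 3
ADD     → 6
LOAD 2  → 6 3
STORE 2 → 6
LOAD 2  → 6 3
EQ      → 0
NEG     → 0
PUSH -8 → 0 -8
DUP     → 0 -8 -8
SWAP    → 0 -8 -8

[0, -8, -8]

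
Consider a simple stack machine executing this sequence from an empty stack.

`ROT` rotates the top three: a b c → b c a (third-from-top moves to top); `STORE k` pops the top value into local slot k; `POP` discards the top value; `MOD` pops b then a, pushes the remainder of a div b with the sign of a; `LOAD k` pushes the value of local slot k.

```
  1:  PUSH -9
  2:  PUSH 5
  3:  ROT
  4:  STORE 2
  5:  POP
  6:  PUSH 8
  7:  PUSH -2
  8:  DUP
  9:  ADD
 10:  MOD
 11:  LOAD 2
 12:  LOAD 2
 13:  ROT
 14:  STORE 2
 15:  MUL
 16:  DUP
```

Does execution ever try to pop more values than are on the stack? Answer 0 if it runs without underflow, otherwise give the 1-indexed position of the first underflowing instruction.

PUSH -9 : [-9]
PUSH 5  : [-9, 5]
ROT  — needs 3 operands, stack has 2 → underflow

3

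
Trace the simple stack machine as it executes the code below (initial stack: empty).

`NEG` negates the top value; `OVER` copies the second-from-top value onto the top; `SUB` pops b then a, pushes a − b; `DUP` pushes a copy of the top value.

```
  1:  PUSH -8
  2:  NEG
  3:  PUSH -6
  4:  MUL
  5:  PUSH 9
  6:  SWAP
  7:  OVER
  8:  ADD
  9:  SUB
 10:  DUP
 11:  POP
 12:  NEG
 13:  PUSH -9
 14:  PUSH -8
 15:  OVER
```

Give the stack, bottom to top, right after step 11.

[48]

PUSH -8 -> -8
NEG     -> 8
PUSH -6 -> 8 -6
MUL     -> -48
PUSH 9  -> -48 9
SWAP    -> 9 -48
OVER    -> 9 -48 9
ADD     -> 9 -39
SUB     -> 48
DUP     -> 48 48
POP     -> 48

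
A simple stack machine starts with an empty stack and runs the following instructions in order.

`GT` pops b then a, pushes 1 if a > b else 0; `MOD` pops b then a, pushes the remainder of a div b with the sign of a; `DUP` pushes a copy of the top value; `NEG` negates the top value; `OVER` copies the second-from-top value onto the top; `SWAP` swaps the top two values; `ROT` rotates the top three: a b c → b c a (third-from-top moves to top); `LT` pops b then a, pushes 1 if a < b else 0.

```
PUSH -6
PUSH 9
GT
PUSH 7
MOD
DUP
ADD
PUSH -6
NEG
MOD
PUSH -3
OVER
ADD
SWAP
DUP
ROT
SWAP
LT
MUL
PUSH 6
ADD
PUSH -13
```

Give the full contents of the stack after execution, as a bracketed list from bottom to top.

PUSH -6  : [-6]
PUSH 9   : [-6, 9]
GT       : [0]
PUSH 7   : [0, 7]
MOD      : [0]
DUP      : [0, 0]
ADD      : [0]
PUSH -6  : [0, -6]
NEG      : [0, 6]
MOD      : [0]
PUSH -3  : [0, -3]
OVER     : [0, -3, 0]
ADD      : [0, -3]
SWAP     : [-3, 0]
DUP      : [-3, 0, 0]
ROT      : [0, 0, -3]
SWAP     : [0, -3, 0]
LT       : [0, 1]
MUL      : [0]
PUSH 6   : [0, 6]
ADD      : [6]
PUSH -13 : [6, -13]

[6, -13]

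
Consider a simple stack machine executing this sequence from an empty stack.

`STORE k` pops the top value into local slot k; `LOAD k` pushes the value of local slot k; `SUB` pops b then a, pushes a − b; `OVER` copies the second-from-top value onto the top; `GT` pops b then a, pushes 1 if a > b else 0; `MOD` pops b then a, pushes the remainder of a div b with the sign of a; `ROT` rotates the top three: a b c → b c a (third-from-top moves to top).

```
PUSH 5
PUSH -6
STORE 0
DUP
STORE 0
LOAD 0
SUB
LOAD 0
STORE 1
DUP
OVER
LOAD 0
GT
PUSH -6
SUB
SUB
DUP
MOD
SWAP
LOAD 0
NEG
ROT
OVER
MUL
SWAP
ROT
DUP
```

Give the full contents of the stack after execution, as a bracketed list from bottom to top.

[0, -5, 0, 0]

PUSH 5  : 5
PUSH -6 : 5 -6
STORE 0 : 5
DUP     : 5 5
STORE 0 : 5
LOAD 0  : 5 5
SUB     : 0
LOAD 0  : 0 5
STORE 1 : 0
DUP     : 0 0
OVER    : 0 0 0
LOAD 0  : 0 0 0 5
GT      : 0 0 0
PUSH -6 : 0 0 0 -6
SUB     : 0 0 6
SUB     : 0 -6
DUP     : 0 -6 -6
MOD     : 0 0
SWAP    : 0 0
LOAD 0  : 0 0 5
NEG     : 0 0 -5
ROT     : 0 -5 0
OVER    : 0 -5 0 -5
MUL     : 0 -5 0
SWAP    : 0 0 -5
ROT     : 0 -5 0
DUP     : 0 -5 0 0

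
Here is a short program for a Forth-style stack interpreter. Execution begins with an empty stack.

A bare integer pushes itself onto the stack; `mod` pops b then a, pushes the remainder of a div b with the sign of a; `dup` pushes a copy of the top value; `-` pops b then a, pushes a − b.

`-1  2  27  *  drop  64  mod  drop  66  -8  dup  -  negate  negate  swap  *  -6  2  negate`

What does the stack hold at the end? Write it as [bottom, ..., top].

[0, -6, -2]

-1     : -1
2      : -1 2
27     : -1 2 27
*      : -1 54
drop   : -1
64     : -1 64
mod    : -1
drop   : (empty)
66     : 66
-8     : 66 -8
dup    : 66 -8 -8
-      : 66 0
negate : 66 0
negate : 66 0
swap   : 0 66
*      : 0
-6     : 0 -6
2      : 0 -6 2
negate : 0 -6 -2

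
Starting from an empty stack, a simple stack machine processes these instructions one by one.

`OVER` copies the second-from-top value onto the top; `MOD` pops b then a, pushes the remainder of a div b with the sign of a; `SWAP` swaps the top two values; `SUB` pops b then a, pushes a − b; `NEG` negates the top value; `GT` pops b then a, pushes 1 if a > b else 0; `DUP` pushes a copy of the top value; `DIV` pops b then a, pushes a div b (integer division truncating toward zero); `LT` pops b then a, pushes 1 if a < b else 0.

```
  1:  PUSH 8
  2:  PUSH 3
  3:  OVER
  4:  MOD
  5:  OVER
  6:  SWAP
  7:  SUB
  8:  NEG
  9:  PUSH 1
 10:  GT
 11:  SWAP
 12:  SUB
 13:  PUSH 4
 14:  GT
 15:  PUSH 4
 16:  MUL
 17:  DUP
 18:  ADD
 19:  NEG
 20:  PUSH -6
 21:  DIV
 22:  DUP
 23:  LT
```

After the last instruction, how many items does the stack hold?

PUSH 8  : [8]
PUSH 3  : [8, 3]
OVER    : [8, 3, 8]
MOD     : [8, 3]
OVER    : [8, 3, 8]
SWAP    : [8, 8, 3]
SUB     : [8, 5]
NEG     : [8, -5]
PUSH 1  : [8, -5, 1]
GT      : [8, 0]
SWAP    : [0, 8]
SUB     : [-8]
PUSH 4  : [-8, 4]
GT      : [0]
PUSH 4  : [0, 4]
MUL     : [0]
DUP     : [0, 0]
ADD     : [0]
NEG     : [0]
PUSH -6 : [0, -6]
DIV     : [0]
DUP     : [0, 0]
LT      : [0]

1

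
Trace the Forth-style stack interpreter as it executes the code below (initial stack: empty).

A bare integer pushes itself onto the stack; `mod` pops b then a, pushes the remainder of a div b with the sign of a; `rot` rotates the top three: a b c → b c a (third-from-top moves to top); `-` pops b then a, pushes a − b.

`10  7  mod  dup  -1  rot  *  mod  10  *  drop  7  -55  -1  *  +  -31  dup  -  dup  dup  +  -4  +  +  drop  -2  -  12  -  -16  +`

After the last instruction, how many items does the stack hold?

1

10    [10]
7     [10, 7]
mod   [3]
dup   [3, 3]
-1    [3, 3, -1]
rot   [3, -1, 3]
*     [3, -3]
mod   [0]
10    [0, 10]
*     [0]
drop  []
7     [7]
-55   [7, -55]
-1    [7, -55, -1]
*     [7, 55]
+     [62]
-31   [62, -31]
dup   [62, -31, -31]
-     [62, 0]
dup   [62, 0, 0]
dup   [62, 0, 0, 0]
+     [62, 0, 0]
-4    [62, 0, 0, -4]
+     [62, 0, -4]
+     [62, -4]
drop  [62]
-2    [62, -2]
-     [64]
12    [64, 12]
-     [52]
-16   [52, -16]
+     [36]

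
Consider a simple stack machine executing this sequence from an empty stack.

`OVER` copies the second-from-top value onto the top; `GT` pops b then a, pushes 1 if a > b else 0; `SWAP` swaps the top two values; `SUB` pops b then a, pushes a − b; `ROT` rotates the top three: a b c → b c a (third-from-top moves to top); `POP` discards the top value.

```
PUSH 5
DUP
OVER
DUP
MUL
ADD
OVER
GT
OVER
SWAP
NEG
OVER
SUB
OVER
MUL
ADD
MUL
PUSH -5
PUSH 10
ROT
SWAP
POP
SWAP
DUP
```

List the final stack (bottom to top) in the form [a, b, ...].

PUSH 5  → 5
DUP     → 5 5
OVER    → 5 5 5
DUP     → 5 5 5 5
MUL     → 5 5 25
ADD     → 5 30
OVER    → 5 30 5
GT      → 5 1
OVER    → 5 1 5
SWAP    → 5 5 1
NEG     → 5 5 -1
OVER    → 5 5 -1 5
SUB     → 5 5 -6
OVER    → 5 5 -6 5
MUL     → 5 5 -30
ADD     → 5 -25
MUL     → -125
PUSH -5 → -125 -5
PUSH 10 → -125 -5 10
ROT     → -5 10 -125
SWAP    → -5 -125 10
POP     → -5 -125
SWAP    → -125 -5
DUP     → -125 -5 -5

[-125, -5, -5]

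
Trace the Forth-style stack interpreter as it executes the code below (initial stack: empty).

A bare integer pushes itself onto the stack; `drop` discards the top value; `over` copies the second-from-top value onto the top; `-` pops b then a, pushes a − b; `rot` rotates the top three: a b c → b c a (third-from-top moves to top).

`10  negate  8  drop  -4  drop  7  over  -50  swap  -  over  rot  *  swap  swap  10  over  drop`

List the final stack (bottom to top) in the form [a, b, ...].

10     : [10]
negate : [-10]
8      : [-10, 8]
drop   : [-10]
-4     : [-10, -4]
drop   : [-10]
7      : [-10, 7]
over   : [-10, 7, -10]
-50    : [-10, 7, -10, -50]
swap   : [-10, 7, -50, -10]
-      : [-10, 7, -40]
over   : [-10, 7, -40, 7]
rot    : [-10, -40, 7, 7]
*      : [-10, -40, 49]
swap   : [-10, 49, -40]
swap   : [-10, -40, 49]
10     : [-10, -40, 49, 10]
over   : [-10, -40, 49, 10, 49]
drop   : [-10, -40, 49, 10]

[-10, -40, 49, 10]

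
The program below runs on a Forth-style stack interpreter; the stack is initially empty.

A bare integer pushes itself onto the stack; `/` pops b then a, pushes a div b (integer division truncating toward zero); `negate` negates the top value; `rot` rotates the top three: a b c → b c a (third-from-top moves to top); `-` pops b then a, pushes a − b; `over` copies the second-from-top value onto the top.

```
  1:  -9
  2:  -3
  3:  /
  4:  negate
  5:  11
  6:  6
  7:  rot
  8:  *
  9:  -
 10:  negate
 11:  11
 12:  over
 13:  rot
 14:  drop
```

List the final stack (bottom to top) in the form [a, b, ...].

[11, -29]

-9     → -9
-3     → -9 -3
/      → 3
negate → -3
11     → -3 11
6      → -3 11 6
rot    → 11 6 -3
*      → 11 -18
-      → 29
negate → -29
11     → -29 11
over   → -29 11 -29
rot    → 11 -29 -29
drop   → 11 -29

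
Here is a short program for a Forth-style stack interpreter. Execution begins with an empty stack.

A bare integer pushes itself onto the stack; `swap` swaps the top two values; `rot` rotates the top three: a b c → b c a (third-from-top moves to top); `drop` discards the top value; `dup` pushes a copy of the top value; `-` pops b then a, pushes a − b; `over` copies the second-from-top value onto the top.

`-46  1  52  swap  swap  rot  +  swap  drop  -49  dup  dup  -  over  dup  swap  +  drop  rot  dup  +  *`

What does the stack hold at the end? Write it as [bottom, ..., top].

-46  → -46
1    → -46 1
52   → -46 1 52
swap → -46 52 1
swap → -46 1 52
rot  → 1 52 -46
+    → 1 6
swap → 6 1
drop → 6
-49  → 6 -49
dup  → 6 -49 -49
dup  → 6 -49 -49 -49
-    → 6 -49 0
over → 6 -49 0 -49
dup  → 6 -49 0 -49 -49
swap → 6 -49 0 -49 -49
+    → 6 -49 0 -98
drop → 6 -49 0
rot  → -49 0 6
dup  → -49 0 6 6
+    → -49 0 12
*    → -49 0

[-49, 0]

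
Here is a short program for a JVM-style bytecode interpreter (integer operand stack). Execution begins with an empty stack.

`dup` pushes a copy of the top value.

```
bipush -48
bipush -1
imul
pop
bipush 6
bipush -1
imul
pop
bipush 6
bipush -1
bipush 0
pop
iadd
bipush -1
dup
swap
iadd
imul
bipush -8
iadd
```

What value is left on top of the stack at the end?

-18

bipush -48  [-48]
bipush -1   [-48, -1]
imul        [48]
pop         []
bipush 6    [6]
bipush -1   [6, -1]
imul        [-6]
pop         []
bipush 6    [6]
bipush -1   [6, -1]
bipush 0    [6, -1, 0]
pop         [6, -1]
iadd        [5]
bipush -1   [5, -1]
dup         [5, -1, -1]
swap        [5, -1, -1]
iadd        [5, -2]
imul        [-10]
bipush -8   [-10, -8]
iadd        [-18]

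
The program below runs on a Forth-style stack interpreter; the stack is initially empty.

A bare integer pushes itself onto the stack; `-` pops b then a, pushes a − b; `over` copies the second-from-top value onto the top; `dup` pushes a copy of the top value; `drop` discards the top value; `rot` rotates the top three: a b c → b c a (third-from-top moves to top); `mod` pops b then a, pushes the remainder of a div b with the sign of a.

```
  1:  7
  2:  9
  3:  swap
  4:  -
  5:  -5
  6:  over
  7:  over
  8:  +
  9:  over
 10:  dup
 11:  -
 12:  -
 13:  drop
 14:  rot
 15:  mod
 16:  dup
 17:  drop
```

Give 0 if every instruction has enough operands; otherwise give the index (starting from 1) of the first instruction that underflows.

7    -> 7
9    -> 7 9
swap -> 9 7
-    -> 2
-5   -> 2 -5
over -> 2 -5 2
over -> 2 -5 2 -5
+    -> 2 -5 -3
over -> 2 -5 -3 -5
dup  -> 2 -5 -3 -5 -5
-    -> 2 -5 -3 0
-    -> 2 -5 -3
drop -> 2 -5
rot  — needs 3 operands, stack has 2 → underflow

14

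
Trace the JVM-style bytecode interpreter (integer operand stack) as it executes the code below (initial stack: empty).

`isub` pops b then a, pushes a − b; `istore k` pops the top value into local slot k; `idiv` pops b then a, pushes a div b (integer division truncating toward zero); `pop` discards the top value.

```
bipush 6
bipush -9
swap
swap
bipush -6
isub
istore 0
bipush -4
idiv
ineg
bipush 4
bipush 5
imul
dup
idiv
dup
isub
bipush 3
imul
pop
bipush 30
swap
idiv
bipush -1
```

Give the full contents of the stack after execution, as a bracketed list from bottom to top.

[30, -1]

bipush 6   [6]
bipush -9  [6, -9]
swap       [-9, 6]
swap       [6, -9]
bipush -6  [6, -9, -6]
isub       [6, -3]
istore 0   [6]
bipush -4  [6, -4]
idiv       [-1]
ineg       [1]
bipush 4   [1, 4]
bipush 5   [1, 4, 5]
imul       [1, 20]
dup        [1, 20, 20]
idiv       [1, 1]
dup        [1, 1, 1]
isub       [1, 0]
bipush 3   [1, 0, 3]
imul       [1, 0]
pop        [1]
bipush 30  [1, 30]
swap       [30, 1]
idiv       [30]
bipush -1  [30, -1]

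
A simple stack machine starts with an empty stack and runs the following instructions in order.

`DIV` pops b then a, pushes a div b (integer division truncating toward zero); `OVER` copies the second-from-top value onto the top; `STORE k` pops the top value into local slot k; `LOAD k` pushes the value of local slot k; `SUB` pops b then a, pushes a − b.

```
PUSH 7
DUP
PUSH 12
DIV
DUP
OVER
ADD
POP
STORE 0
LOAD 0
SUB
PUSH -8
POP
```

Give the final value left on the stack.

PUSH 7  : [7]
DUP     : [7, 7]
PUSH 12 : [7, 7, 12]
DIV     : [7, 0]
DUP     : [7, 0, 0]
OVER    : [7, 0, 0, 0]
ADD     : [7, 0, 0]
POP     : [7, 0]
STORE 0 : [7]
LOAD 0  : [7, 0]
SUB     : [7]
PUSH -8 : [7, -8]
POP     : [7]

7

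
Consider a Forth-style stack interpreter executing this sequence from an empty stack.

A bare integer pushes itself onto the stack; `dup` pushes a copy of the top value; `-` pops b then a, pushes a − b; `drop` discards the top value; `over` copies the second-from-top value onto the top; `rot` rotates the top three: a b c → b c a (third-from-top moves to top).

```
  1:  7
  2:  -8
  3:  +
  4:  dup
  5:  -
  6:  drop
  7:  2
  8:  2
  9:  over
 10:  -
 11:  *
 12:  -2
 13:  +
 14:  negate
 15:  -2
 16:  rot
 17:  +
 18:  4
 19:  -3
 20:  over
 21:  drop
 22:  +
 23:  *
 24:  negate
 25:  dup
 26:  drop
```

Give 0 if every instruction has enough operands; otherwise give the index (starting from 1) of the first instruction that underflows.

16

7       [7]
-8      [7, -8]
+       [-1]
dup     [-1, -1]
-       [0]
drop    []
2       [2]
2       [2, 2]
over    [2, 2, 2]
-       [2, 0]
*       [0]
-2      [0, -2]
+       [-2]
negate  [2]
-2      [2, -2]
rot  — needs 3 operands, stack has 2 → underflow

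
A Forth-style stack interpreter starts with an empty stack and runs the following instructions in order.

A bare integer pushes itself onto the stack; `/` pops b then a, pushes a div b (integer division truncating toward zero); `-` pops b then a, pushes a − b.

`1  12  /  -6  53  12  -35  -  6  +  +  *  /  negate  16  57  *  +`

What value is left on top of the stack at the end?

1      → [1]
12     → [1, 12]
/      → [0]
-6     → [0, -6]
53     → [0, -6, 53]
12     → [0, -6, 53, 12]
-35    → [0, -6, 53, 12, -35]
-      → [0, -6, 53, 47]
6      → [0, -6, 53, 47, 6]
+      → [0, -6, 53, 53]
+      → [0, -6, 106]
*      → [0, -636]
/      → [0]
negate → [0]
16     → [0, 16]
57     → [0, 16, 57]
*      → [0, 912]
+      → [912]

912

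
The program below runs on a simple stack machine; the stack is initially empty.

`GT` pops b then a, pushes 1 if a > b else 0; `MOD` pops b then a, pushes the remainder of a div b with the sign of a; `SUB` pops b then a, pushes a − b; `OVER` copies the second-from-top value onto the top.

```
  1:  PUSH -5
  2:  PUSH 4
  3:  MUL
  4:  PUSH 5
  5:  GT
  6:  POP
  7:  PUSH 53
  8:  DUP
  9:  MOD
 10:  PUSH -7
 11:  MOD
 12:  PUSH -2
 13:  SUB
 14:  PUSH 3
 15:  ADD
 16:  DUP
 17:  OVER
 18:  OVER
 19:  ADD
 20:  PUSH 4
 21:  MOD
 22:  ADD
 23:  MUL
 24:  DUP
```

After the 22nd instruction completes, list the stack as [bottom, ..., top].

PUSH -5 → [-5]
PUSH 4  → [-5, 4]
MUL     → [-20]
PUSH 5  → [-20, 5]
GT      → [0]
POP     → []
PUSH 53 → [53]
DUP     → [53, 53]
MOD     → [0]
PUSH -7 → [0, -7]
MOD     → [0]
PUSH -2 → [0, -2]
SUB     → [2]
PUSH 3  → [2, 3]
ADD     → [5]
DUP     → [5, 5]
OVER    → [5, 5, 5]
OVER    → [5, 5, 5, 5]
ADD     → [5, 5, 10]
PUSH 4  → [5, 5, 10, 4]
MOD     → [5, 5, 2]
ADD     → [5, 7]

[5, 7]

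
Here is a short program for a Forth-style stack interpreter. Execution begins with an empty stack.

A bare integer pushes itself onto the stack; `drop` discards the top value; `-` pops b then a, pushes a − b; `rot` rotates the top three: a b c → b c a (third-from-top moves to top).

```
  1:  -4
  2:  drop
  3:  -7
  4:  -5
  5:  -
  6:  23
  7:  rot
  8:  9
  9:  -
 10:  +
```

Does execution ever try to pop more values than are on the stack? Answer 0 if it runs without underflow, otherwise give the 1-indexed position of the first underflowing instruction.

-4   : -4
drop : (empty)
-7   : -7
-5   : -7 -5
-    : -2
23   : -2 23
rot  — needs 3 operands, stack has 2 → underflow

7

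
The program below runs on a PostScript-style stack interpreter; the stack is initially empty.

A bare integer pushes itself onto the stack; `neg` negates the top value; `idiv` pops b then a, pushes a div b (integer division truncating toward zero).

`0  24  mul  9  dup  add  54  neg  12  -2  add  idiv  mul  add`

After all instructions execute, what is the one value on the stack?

-90

0    -> 0
24   -> 0 24
mul  -> 0
9    -> 0 9
dup  -> 0 9 9
add  -> 0 18
54   -> 0 18 54
neg  -> 0 18 -54
12   -> 0 18 -54 12
-2   -> 0 18 -54 12 -2
add  -> 0 18 -54 10
idiv -> 0 18 -5
mul  -> 0 -90
add  -> -90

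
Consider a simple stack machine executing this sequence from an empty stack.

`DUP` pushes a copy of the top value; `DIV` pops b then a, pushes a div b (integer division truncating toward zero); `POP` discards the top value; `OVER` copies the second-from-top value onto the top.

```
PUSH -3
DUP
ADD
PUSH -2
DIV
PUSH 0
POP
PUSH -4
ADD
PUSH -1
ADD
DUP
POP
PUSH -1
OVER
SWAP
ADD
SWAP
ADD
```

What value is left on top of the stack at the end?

PUSH -3 -> [-3]
DUP     -> [-3, -3]
ADD     -> [-6]
PUSH -2 -> [-6, -2]
DIV     -> [3]
PUSH 0  -> [3, 0]
POP     -> [3]
PUSH -4 -> [3, -4]
ADD     -> [-1]
PUSH -1 -> [-1, -1]
ADD     -> [-2]
DUP     -> [-2, -2]
POP     -> [-2]
PUSH -1 -> [-2, -1]
OVER    -> [-2, -1, -2]
SWAP    -> [-2, -2, -1]
ADD     -> [-2, -3]
SWAP    -> [-3, -2]
ADD     -> [-5]

-5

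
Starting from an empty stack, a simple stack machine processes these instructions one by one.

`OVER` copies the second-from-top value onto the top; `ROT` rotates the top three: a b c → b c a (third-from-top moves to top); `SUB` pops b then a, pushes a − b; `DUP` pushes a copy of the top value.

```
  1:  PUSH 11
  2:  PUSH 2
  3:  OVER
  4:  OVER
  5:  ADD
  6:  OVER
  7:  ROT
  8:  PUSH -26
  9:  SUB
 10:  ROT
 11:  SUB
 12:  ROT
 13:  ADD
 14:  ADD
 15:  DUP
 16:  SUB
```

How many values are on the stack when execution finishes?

PUSH 11  -> 11
PUSH 2   -> 11 2
OVER     -> 11 2 11
OVER     -> 11 2 11 2
ADD      -> 11 2 13
OVER     -> 11 2 13 2
ROT      -> 11 13 2 2
PUSH -26 -> 11 13 2 2 -26
SUB      -> 11 13 2 28
ROT      -> 11 2 28 13
SUB      -> 11 2 15
ROT      -> 2 15 11
ADD      -> 2 26
ADD      -> 28
DUP      -> 28 28
SUB      -> 0

1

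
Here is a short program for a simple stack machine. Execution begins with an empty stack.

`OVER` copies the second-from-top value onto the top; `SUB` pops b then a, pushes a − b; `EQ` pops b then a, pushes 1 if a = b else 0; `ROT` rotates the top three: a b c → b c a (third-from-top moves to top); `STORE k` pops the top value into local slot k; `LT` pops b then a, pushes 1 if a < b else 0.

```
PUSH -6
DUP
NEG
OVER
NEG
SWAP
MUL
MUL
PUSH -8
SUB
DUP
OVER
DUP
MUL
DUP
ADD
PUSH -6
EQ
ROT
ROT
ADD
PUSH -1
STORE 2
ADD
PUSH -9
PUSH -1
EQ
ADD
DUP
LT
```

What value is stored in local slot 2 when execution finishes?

PUSH -6 -> -6
DUP     -> -6 -6
NEG     -> -6 6
OVER    -> -6 6 -6
NEG     -> -6 6 6
SWAP    -> -6 6 6
MUL     -> -6 36
MUL     -> -216
PUSH -8 -> -216 -8
SUB     -> -208
DUP     -> -208 -208
OVER    -> -208 -208 -208
DUP     -> -208 -208 -208 -208
MUL     -> -208 -208 43264
DUP     -> -208 -208 43264 43264
ADD     -> -208 -208 86528
PUSH -6 -> -208 -208 86528 -6
EQ      -> -208 -208 0
ROT     -> -208 0 -208
ROT     -> 0 -208 -208
ADD     -> 0 -416
PUSH -1 -> 0 -416 -1
STORE 2 -> 0 -416
ADD     -> -416
PUSH -9 -> -416 -9
PUSH -1 -> -416 -9 -1
EQ      -> -416 0
ADD     -> -416
DUP     -> -416 -416
LT      -> 0

-1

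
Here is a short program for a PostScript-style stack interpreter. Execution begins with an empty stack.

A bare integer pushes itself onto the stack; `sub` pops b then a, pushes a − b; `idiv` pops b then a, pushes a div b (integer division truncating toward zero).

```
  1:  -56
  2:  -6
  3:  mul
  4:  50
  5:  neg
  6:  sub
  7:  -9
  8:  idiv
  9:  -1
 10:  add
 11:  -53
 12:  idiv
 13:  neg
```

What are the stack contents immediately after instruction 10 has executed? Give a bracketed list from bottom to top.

[-43]

-56  → -56
-6   → -56 -6
mul  → 336
50   → 336 50
neg  → 336 -50
sub  → 386
-9   → 386 -9
idiv → -42
-1   → -42 -1
add  → -43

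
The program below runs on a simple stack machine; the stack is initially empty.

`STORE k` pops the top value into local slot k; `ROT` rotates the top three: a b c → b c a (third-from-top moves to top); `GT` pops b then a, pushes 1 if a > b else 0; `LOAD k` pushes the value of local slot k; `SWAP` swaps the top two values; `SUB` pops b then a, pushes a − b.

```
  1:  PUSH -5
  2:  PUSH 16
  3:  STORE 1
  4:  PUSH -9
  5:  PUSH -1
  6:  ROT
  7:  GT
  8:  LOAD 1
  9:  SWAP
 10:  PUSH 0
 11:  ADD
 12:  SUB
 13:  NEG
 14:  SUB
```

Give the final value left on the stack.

6

PUSH -5  [-5]
PUSH 16  [-5, 16]
STORE 1  [-5]
PUSH -9  [-5, -9]
PUSH -1  [-5, -9, -1]
ROT      [-9, -1, -5]
GT       [-9, 1]
LOAD 1   [-9, 1, 16]
SWAP     [-9, 16, 1]
PUSH 0   [-9, 16, 1, 0]
ADD      [-9, 16, 1]
SUB      [-9, 15]
NEG      [-9, -15]
SUB      [6]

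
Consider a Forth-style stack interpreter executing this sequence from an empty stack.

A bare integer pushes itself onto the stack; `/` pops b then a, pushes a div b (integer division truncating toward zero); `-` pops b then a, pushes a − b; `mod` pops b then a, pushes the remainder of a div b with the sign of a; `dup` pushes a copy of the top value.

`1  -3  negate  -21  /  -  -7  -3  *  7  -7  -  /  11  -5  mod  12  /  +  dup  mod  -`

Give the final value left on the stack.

1

1      : 1
-3     : 1 -3
negate : 1 3
-21    : 1 3 -21
/      : 1 0
-      : 1
-7     : 1 -7
-3     : 1 -7 -3
*      : 1 21
7      : 1 21 7
-7     : 1 21 7 -7
-      : 1 21 14
/      : 1 1
11     : 1 1 11
-5     : 1 1 11 -5
mod    : 1 1 1
12     : 1 1 1 12
/      : 1 1 0
+      : 1 1
dup    : 1 1 1
mod    : 1 0
-      : 1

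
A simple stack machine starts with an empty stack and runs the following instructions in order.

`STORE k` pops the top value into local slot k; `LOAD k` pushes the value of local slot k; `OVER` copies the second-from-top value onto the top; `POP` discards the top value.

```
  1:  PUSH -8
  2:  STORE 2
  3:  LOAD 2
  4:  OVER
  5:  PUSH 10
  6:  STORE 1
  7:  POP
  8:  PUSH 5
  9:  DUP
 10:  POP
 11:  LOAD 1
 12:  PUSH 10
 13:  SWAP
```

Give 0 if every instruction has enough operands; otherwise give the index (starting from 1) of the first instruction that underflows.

PUSH -8 → [-8]
STORE 2 → []
LOAD 2  → [-8]
OVER  — needs 2 operands, stack has 1 → underflow

4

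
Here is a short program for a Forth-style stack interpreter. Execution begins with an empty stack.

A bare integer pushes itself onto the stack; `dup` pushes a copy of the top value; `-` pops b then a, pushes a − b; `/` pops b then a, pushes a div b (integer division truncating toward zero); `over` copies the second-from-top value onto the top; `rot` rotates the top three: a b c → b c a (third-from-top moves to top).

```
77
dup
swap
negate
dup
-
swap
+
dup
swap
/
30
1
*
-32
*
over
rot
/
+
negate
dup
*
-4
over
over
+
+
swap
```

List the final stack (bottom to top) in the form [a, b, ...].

[919673, 919681]

77     -> 77
dup    -> 77 77
swap   -> 77 77
negate -> 77 -77
dup    -> 77 -77 -77
-      -> 77 0
swap   -> 0 77
+      -> 77
dup    -> 77 77
swap   -> 77 77
/      -> 1
30     -> 1 30
1      -> 1 30 1
*      -> 1 30
-32    -> 1 30 -32
*      -> 1 -960
over   -> 1 -960 1
rot    -> -960 1 1
/      -> -960 1
+      -> -959
negate -> 959
dup    -> 959 959
*      -> 919681
-4     -> 919681 -4
over   -> 919681 -4 919681
over   -> 919681 -4 919681 -4
+      -> 919681 -4 919677
+      -> 919681 919673
swap   -> 919673 919681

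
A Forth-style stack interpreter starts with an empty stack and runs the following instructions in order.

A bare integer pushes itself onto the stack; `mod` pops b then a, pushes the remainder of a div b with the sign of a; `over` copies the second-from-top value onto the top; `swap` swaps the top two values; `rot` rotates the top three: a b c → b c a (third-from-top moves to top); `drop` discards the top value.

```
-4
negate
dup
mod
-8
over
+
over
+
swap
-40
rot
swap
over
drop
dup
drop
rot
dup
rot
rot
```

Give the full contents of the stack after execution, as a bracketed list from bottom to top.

[-8, 0, -40, 0]

-4     → -4
negate → 4
dup    → 4 4
mod    → 0
-8     → 0 -8
over   → 0 -8 0
+      → 0 -8
over   → 0 -8 0
+      → 0 -8
swap   → -8 0
-40    → -8 0 -40
rot    → 0 -40 -8
swap   → 0 -8 -40
over   → 0 -8 -40 -8
drop   → 0 -8 -40
dup    → 0 -8 -40 -40
drop   → 0 -8 -40
rot    → -8 -40 0
dup    → -8 -40 0 0
rot    → -8 0 0 -40
rot    → -8 0 -40 0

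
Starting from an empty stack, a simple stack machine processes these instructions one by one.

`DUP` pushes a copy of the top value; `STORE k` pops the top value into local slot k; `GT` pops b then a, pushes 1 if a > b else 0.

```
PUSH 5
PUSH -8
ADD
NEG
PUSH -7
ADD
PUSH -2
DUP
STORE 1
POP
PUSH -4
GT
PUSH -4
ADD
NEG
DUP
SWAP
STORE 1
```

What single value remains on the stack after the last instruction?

4

PUSH 5  : 5
PUSH -8 : 5 -8
ADD     : -3
NEG     : 3
PUSH -7 : 3 -7
ADD     : -4
PUSH -2 : -4 -2
DUP     : -4 -2 -2
STORE 1 : -4 -2
POP     : -4
PUSH -4 : -4 -4
GT      : 0
PUSH -4 : 0 -4
ADD     : -4
NEG     : 4
DUP     : 4 4
SWAP    : 4 4
STORE 1 : 4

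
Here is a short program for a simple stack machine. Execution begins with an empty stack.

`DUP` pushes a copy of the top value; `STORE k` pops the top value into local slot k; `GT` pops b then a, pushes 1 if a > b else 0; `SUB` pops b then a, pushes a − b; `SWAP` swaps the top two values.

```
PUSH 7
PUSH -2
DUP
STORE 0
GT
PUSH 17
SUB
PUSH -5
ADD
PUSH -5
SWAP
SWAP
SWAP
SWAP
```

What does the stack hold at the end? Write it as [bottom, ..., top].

PUSH 7   [7]
PUSH -2  [7, -2]
DUP      [7, -2, -2]
STORE 0  [7, -2]
GT       [1]
PUSH 17  [1, 17]
SUB      [-16]
PUSH -5  [-16, -5]
ADD      [-21]
PUSH -5  [-21, -5]
SWAP     [-5, -21]
SWAP     [-21, -5]
SWAP     [-5, -21]
SWAP     [-21, -5]

[-21, -5]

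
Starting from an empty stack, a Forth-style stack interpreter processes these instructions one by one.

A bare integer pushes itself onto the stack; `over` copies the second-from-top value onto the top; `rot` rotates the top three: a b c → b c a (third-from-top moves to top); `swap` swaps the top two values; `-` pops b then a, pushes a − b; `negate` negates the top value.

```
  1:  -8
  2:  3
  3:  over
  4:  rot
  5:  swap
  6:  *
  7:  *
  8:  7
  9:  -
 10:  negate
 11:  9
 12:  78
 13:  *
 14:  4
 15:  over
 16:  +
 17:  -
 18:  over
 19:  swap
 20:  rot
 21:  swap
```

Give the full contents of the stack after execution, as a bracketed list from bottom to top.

[-185, -185, -4]

-8     → -8
3      → -8 3
over   → -8 3 -8
rot    → 3 -8 -8
swap   → 3 -8 -8
*      → 3 64
*      → 192
7      → 192 7
-      → 185
negate → -185
9      → -185 9
78     → -185 9 78
*      → -185 702
4      → -185 702 4
over   → -185 702 4 702
+      → -185 702 706
-      → -185 -4
over   → -185 -4 -185
swap   → -185 -185 -4
rot    → -185 -4 -185
swap   → -185 -185 -4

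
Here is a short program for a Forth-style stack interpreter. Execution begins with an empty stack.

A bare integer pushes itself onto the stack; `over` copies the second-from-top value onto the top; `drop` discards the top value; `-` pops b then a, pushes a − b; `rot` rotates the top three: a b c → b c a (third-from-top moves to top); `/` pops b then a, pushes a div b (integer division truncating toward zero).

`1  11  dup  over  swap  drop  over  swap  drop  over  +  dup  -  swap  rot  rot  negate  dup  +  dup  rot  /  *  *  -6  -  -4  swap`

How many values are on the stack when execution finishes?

1       1
11      1 11
dup     1 11 11
over    1 11 11 11
swap    1 11 11 11
drop    1 11 11
over    1 11 11 11
swap    1 11 11 11
drop    1 11 11
over    1 11 11 11
+       1 11 22
dup     1 11 22 22
-       1 11 0
swap    1 0 11
rot     0 11 1
rot     11 1 0
negate  11 1 0
dup     11 1 0 0
+       11 1 0
dup     11 1 0 0
rot     11 0 0 1
/       11 0 0
*       11 0
*       0
-6      0 -6
-       6
-4      6 -4
swap    -4 6

2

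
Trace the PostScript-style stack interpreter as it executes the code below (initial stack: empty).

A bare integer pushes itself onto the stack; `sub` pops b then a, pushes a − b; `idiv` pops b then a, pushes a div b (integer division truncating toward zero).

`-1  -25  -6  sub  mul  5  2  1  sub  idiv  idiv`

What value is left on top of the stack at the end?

-1   → [-1]
-25  → [-1, -25]
-6   → [-1, -25, -6]
sub  → [-1, -19]
mul  → [19]
5    → [19, 5]
2    → [19, 5, 2]
1    → [19, 5, 2, 1]
sub  → [19, 5, 1]
idiv → [19, 5]
idiv → [3]

3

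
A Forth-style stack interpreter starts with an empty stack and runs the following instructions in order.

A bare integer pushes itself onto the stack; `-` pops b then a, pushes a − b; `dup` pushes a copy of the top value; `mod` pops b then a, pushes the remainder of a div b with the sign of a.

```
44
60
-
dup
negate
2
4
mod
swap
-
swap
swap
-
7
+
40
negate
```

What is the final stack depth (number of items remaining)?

44     → [44]
60     → [44, 60]
-      → [-16]
dup    → [-16, -16]
negate → [-16, 16]
2      → [-16, 16, 2]
4      → [-16, 16, 2, 4]
mod    → [-16, 16, 2]
swap   → [-16, 2, 16]
-      → [-16, -14]
swap   → [-14, -16]
swap   → [-16, -14]
-      → [-2]
7      → [-2, 7]
+      → [5]
40     → [5, 40]
negate → [5, -40]

2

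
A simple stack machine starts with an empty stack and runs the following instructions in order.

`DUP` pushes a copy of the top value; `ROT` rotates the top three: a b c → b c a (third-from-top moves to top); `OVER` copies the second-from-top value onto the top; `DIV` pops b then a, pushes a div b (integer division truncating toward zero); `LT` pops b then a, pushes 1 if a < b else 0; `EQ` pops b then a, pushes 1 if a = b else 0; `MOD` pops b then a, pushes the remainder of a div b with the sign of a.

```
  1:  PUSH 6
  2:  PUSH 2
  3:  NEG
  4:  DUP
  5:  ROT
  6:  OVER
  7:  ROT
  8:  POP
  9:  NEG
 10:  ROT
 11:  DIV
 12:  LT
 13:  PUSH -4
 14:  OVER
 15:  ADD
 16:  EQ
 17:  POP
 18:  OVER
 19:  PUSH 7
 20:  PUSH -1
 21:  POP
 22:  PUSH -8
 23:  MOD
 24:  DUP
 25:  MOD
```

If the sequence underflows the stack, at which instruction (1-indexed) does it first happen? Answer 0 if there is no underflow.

PUSH 6  : [6]
PUSH 2  : [6, 2]
NEG     : [6, -2]
DUP     : [6, -2, -2]
ROT     : [-2, -2, 6]
OVER    : [-2, -2, 6, -2]
ROT     : [-2, 6, -2, -2]
POP     : [-2, 6, -2]
NEG     : [-2, 6, 2]
ROT     : [6, 2, -2]
DIV     : [6, -1]
LT      : [0]
PUSH -4 : [0, -4]
OVER    : [0, -4, 0]
ADD     : [0, -4]
EQ      : [0]
POP     : []
OVER  — needs 2 operands, stack has 0 → underflow

18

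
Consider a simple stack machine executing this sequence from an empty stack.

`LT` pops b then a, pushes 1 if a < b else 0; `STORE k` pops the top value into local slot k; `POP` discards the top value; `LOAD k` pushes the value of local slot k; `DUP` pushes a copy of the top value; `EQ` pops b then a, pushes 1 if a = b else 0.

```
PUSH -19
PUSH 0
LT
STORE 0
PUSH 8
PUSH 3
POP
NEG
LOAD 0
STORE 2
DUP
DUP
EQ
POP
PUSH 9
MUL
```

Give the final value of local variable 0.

PUSH -19  [-19]
PUSH 0    [-19, 0]
LT        [1]
STORE 0   []
PUSH 8    [8]
PUSH 3    [8, 3]
POP       [8]
NEG       [-8]
LOAD 0    [-8, 1]
STORE 2   [-8]
DUP       [-8, -8]
DUP       [-8, -8, -8]
EQ        [-8, 1]
POP       [-8]
PUSH 9    [-8, 9]
MUL       [-72]

1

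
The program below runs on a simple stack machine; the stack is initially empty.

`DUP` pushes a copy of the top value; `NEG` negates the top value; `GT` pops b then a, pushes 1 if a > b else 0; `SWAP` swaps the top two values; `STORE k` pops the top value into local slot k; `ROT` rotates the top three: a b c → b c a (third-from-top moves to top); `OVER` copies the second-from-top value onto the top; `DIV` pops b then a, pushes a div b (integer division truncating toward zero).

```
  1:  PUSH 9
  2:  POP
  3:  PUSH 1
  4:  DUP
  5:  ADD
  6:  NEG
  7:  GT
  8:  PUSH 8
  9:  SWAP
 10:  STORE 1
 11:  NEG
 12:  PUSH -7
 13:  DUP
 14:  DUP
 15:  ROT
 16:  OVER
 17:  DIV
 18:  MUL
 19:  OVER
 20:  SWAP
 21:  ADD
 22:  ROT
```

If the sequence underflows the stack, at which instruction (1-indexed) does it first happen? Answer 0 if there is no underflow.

7

PUSH 9  9
POP     (empty)
PUSH 1  1
DUP     1 1
ADD     2
NEG     -2
GT  — needs 2 operands, stack has 1 → underflow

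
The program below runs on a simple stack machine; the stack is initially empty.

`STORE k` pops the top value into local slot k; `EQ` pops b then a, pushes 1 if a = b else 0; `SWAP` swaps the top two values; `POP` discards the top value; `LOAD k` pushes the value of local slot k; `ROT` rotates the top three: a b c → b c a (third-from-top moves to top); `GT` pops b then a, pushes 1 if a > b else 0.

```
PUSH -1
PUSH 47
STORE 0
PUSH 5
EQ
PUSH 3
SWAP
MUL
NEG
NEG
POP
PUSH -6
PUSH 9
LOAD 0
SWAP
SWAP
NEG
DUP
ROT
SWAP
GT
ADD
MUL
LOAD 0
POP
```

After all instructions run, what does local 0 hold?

47

PUSH -1 : -1
PUSH 47 : -1 47
STORE 0 : -1
PUSH 5  : -1 5
EQ      : 0
PUSH 3  : 0 3
SWAP    : 3 0
MUL     : 0
NEG     : 0
NEG     : 0
POP     : (empty)
PUSH -6 : -6
PUSH 9  : -6 9
LOAD 0  : -6 9 47
SWAP    : -6 47 9
SWAP    : -6 9 47
NEG     : -6 9 -47
DUP     : -6 9 -47 -47
ROT     : -6 -47 -47 9
SWAP    : -6 -47 9 -47
GT      : -6 -47 1
ADD     : -6 -46
MUL     : 276
LOAD 0  : 276 47
POP     : 276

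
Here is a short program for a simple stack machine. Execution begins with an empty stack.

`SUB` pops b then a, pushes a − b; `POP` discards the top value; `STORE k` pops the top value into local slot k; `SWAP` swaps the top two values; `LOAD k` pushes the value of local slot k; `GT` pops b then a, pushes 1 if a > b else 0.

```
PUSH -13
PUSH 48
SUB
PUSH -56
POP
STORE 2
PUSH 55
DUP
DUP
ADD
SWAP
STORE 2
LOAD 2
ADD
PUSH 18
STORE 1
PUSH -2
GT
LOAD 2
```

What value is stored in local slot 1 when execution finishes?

18

PUSH -13 → -13
PUSH 48  → -13 48
SUB      → -61
PUSH -56 → -61 -56
POP      → -61
STORE 2  → (empty)
PUSH 55  → 55
DUP      → 55 55
DUP      → 55 55 55
ADD      → 55 110
SWAP     → 110 55
STORE 2  → 110
LOAD 2   → 110 55
ADD      → 165
PUSH 18  → 165 18
STORE 1  → 165
PUSH -2  → 165 -2
GT       → 1
LOAD 2   → 1 55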